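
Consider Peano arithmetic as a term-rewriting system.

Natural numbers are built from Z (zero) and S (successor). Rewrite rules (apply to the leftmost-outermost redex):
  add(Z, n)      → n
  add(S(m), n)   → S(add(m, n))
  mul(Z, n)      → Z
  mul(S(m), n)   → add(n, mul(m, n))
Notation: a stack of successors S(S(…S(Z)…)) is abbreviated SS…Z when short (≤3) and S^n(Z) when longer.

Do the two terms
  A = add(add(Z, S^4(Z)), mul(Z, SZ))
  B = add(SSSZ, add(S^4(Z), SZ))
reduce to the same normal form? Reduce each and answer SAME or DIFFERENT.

Term A:
  start: add(add(Z, S^4(Z)), mul(Z, SZ))
  [1] add(S^4(Z), mul(Z, SZ))
  [2] S(add(SSSZ, mul(Z, SZ)))
  [3] S(S(add(SSZ, mul(Z, SZ))))
  [4] S(S(S(add(SZ, mul(Z, SZ)))))
  [5] S(S(S(S(add(Z, mul(Z, SZ))))))
  [6] S(S(S(S(mul(Z, SZ)))))
  [7] S^4(Z)

Term B:
  start: add(SSSZ, add(S^4(Z), SZ))
  [1] S(add(SSZ, add(S^4(Z), SZ)))
  [2] S(S(add(SZ, add(S^4(Z), SZ))))
  [3] S(S(S(add(Z, add(S^4(Z), SZ)))))
  [4] S(S(S(add(S^4(Z), SZ))))
  [5] S(S(S(S(add(SSSZ, SZ)))))
  [6] S(S(S(S(S(add(SSZ, SZ))))))
  [7] S(S(S(S(S(S(add(SZ, SZ)))))))
  [8] S(S(S(S(S(S(S(add(Z, SZ))))))))
  [9] S^8(Z)

Answer: DIFFERENT — A ⇓ S^4(Z), B ⇓ S^8(Z)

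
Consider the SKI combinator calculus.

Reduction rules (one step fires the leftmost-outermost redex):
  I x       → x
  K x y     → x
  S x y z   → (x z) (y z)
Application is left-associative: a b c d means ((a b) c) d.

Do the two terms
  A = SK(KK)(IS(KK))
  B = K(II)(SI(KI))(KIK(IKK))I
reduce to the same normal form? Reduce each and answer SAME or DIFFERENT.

Answer: DIFFERENT — A ⇓ S(KK), B ⇓ K

Derivation:
Term A:
  start: SK(KK)(IS(KK))
  [1] K(IS(KK))(KK(IS(KK)))
  [2] IS(KK)
  [3] S(KK)

Term B:
  start: K(II)(SI(KI))(KIK(IKK))I
  [1] II(KIK(IKK))I
  [2] I(KIK(IKK))I
  [3] KIK(IKK)I
  [4] I(IKK)I
  [5] IKKI
  [6] KKI
  [7] K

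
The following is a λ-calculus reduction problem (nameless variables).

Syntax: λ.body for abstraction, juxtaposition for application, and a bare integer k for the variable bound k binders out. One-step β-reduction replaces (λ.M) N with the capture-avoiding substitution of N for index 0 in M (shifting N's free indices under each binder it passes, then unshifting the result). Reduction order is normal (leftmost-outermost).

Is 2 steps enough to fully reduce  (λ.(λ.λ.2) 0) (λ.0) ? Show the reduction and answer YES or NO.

  start: (λ.(λ.λ.2) 0) (λ.0)
  →1  (λ.λ.λ.0) (λ.0)
  →2  λ.λ.0

Answer: YES — reaches normal form λ.λ.0 in 2 ≤ 2 steps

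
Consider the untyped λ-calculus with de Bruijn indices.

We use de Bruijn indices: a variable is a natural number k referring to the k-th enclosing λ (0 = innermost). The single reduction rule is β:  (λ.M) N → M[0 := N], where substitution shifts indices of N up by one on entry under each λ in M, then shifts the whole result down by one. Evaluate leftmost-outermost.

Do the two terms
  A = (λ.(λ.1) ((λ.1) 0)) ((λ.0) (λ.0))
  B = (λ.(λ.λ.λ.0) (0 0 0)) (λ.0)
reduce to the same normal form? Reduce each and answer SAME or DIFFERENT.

Answer: DIFFERENT — A ⇓ λ.0, B ⇓ λ.λ.0

Derivation:
Term A:
  start: (λ.(λ.1) ((λ.1) 0)) ((λ.0) (λ.0))
  step 1: (λ.(λ.0) (λ.0)) ((λ.(λ.0) (λ.0)) ((λ.0) (λ.0)))
  step 2: (λ.0) (λ.0)
  step 3: λ.0

Term B:
  start: (λ.(λ.λ.λ.0) (0 0 0)) (λ.0)
  step 1: (λ.λ.λ.0) ((λ.0) (λ.0) (λ.0))
  step 2: λ.λ.0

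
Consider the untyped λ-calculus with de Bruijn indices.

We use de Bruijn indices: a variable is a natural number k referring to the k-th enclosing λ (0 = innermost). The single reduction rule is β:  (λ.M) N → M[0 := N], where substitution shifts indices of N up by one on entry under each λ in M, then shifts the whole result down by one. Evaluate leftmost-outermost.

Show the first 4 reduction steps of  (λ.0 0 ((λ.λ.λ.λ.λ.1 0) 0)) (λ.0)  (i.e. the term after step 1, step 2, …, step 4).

  start: (λ.0 0 ((λ.λ.λ.λ.λ.1 0) 0)) (λ.0)
  step 1: (λ.0) (λ.0) ((λ.λ.λ.λ.λ.1 0) (λ.0))
  step 2: (λ.0) ((λ.λ.λ.λ.λ.1 0) (λ.0))
  step 3: (λ.λ.λ.λ.λ.1 0) (λ.0)
  step 4: λ.λ.λ.λ.1 0

Answer: after 4 steps: λ.λ.λ.λ.1 0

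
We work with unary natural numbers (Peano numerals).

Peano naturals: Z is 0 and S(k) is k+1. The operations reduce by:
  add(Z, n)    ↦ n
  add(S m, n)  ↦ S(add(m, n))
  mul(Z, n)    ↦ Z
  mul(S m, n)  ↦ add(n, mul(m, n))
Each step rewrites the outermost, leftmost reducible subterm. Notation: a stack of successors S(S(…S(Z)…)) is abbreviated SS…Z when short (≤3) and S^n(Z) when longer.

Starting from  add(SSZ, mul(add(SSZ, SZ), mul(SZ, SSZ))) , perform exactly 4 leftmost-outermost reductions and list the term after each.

Answer: after 4 steps: S(S(mul(S(add(SZ, SZ)), mul(SZ, SSZ))))

Working:
  start: add(SSZ, mul(add(SSZ, SZ), mul(SZ, SSZ)))
  →1  S(add(SZ, mul(add(SSZ, SZ), mul(SZ, SSZ))))
  →2  S(S(add(Z, mul(add(SSZ, SZ), mul(SZ, SSZ)))))
  →3  S(S(mul(add(SSZ, SZ), mul(SZ, SSZ))))
  →4  S(S(mul(S(add(SZ, SZ)), mul(SZ, SSZ))))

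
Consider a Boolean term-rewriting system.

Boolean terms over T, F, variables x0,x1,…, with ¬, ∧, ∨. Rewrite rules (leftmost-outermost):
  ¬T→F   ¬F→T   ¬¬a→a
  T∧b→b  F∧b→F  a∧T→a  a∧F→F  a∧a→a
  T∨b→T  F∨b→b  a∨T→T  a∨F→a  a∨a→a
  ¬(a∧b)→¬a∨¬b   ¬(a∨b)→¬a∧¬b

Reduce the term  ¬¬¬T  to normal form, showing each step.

Answer: normal form = F  (in 2 steps)

Working:
  start: ¬¬¬T
  [1] ¬T
  [2] F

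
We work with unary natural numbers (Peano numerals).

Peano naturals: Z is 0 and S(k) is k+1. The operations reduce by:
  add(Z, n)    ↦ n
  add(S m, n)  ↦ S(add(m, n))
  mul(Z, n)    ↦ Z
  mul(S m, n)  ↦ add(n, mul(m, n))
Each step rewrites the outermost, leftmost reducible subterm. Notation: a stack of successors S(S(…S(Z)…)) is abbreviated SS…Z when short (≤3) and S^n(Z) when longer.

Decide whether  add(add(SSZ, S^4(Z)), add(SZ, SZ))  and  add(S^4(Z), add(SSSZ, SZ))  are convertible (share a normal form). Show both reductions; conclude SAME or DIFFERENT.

Term A:
  start: add(add(SSZ, S^4(Z)), add(SZ, SZ))
  [1] add(S(add(SZ, S^4(Z))), add(SZ, SZ))
  [2] S(add(add(SZ, S^4(Z)), add(SZ, SZ)))
  [3] S(add(S(add(Z, S^4(Z))), add(SZ, SZ)))
  [4] S(S(add(add(Z, S^4(Z)), add(SZ, SZ))))
  [5] S(S(add(S^4(Z), add(SZ, SZ))))
  [6] S(S(S(add(SSSZ, add(SZ, SZ)))))
  [7] S(S(S(S(add(SSZ, add(SZ, SZ))))))
  [8] S(S(S(S(S(add(SZ, add(SZ, SZ)))))))
  [9] S(S(S(S(S(S(add(Z, add(SZ, SZ))))))))
  [10] S(S(S(S(S(S(add(SZ, SZ)))))))
  [11] S(S(S(S(S(S(S(add(Z, SZ))))))))
  [12] S^8(Z)

Term B:
  start: add(S^4(Z), add(SSSZ, SZ))
  [1] S(add(SSSZ, add(SSSZ, SZ)))
  [2] S(S(add(SSZ, add(SSSZ, SZ))))
  [3] S(S(S(add(SZ, add(SSSZ, SZ)))))
  [4] S(S(S(S(add(Z, add(SSSZ, SZ))))))
  [5] S(S(S(S(add(SSSZ, SZ)))))
  [6] S(S(S(S(S(add(SSZ, SZ))))))
  [7] S(S(S(S(S(S(add(SZ, SZ)))))))
  [8] S(S(S(S(S(S(S(add(Z, SZ))))))))
  [9] S^8(Z)

Answer: SAME — A ⇓ S^8(Z), B ⇓ S^8(Z)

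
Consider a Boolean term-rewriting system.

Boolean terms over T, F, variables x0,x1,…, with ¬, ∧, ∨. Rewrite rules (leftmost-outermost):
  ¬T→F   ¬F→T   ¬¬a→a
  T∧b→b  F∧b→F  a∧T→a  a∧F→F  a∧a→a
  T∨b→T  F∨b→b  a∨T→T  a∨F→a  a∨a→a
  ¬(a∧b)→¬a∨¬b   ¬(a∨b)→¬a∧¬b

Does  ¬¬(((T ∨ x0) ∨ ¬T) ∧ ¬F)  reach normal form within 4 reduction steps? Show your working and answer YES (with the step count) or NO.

Answer: NO — after 4 steps the term is ¬F, not yet normal

Reduction:
  start: ¬¬(((T ∨ x0) ∨ ¬T) ∧ ¬F)
  →1  ((T ∨ x0) ∨ ¬T) ∧ ¬F
  →2  (T ∨ ¬T) ∧ ¬F
  →3  T ∧ ¬F
  →4  ¬F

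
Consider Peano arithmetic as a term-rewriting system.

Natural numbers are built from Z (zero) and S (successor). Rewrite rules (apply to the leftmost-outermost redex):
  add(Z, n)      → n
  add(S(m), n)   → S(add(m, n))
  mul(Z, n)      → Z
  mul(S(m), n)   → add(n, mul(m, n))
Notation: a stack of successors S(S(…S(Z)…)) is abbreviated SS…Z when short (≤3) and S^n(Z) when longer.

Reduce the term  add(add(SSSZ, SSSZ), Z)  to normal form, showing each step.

  start: add(add(SSSZ, SSSZ), Z)
  [1] add(S(add(SSZ, SSSZ)), Z)
  [2] S(add(add(SSZ, SSSZ), Z))
  [3] S(add(S(add(SZ, SSSZ)), Z))
  [4] S(S(add(add(SZ, SSSZ), Z)))
  [5] S(S(add(S(add(Z, SSSZ)), Z)))
  [6] S(S(S(add(add(Z, SSSZ), Z))))
  [7] S(S(S(add(SSSZ, Z))))
  [8] S(S(S(S(add(SSZ, Z)))))
  [9] S(S(S(S(S(add(SZ, Z))))))
  [10] S(S(S(S(S(S(add(Z, Z)))))))
  [11] S^6(Z)

Answer: normal form = S^6(Z)  (in 11 steps)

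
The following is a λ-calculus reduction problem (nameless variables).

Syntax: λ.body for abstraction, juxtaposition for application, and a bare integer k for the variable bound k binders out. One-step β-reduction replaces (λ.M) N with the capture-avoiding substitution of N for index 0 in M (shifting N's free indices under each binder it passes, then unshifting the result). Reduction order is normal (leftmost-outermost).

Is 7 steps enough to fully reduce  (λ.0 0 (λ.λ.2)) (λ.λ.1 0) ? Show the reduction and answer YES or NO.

  start: (λ.0 0 (λ.λ.2)) (λ.λ.1 0)
  →1  (λ.λ.1 0) (λ.λ.1 0) (λ.λ.λ.λ.1 0)
  →2  (λ.(λ.λ.1 0) 0) (λ.λ.λ.λ.1 0)
  →3  (λ.λ.1 0) (λ.λ.λ.λ.1 0)
  →4  λ.(λ.λ.λ.λ.1 0) 0
  →5  λ.λ.λ.λ.1 0

Answer: YES — reaches normal form λ.λ.λ.λ.1 0 in 5 ≤ 7 steps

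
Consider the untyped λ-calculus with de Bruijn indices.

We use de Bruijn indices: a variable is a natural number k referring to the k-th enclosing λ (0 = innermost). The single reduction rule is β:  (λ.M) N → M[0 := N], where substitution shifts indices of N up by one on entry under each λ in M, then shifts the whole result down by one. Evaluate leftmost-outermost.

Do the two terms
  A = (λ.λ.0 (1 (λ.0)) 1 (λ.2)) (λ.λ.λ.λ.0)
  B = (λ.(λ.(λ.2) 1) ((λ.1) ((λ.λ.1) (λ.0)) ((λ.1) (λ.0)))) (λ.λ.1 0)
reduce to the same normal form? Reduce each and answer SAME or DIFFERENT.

Answer: DIFFERENT — A ⇓ λ.0 (λ.λ.λ.0) (λ.λ.λ.λ.0) (λ.λ.λ.λ.λ.0), B ⇓ λ.λ.1 0

Working:
Term A:
  start: (λ.λ.0 (1 (λ.0)) 1 (λ.2)) (λ.λ.λ.λ.0)
  step 1: λ.0 ((λ.λ.λ.λ.0) (λ.0)) (λ.λ.λ.λ.0) (λ.λ.λ.λ.λ.0)
  step 2: λ.0 (λ.λ.λ.0) (λ.λ.λ.λ.0) (λ.λ.λ.λ.λ.0)

Term B:
  start: (λ.(λ.(λ.2) 1) ((λ.1) ((λ.λ.1) (λ.0)) ((λ.1) (λ.0)))) (λ.λ.1 0)
  step 1: (λ.(λ.λ.λ.1 0) (λ.λ.1 0)) ((λ.λ.λ.1 0) ((λ.λ.1) (λ.0)) ((λ.λ.λ.1 0) (λ.0)))
  step 2: (λ.λ.λ.1 0) (λ.λ.1 0)
  step 3: λ.λ.1 0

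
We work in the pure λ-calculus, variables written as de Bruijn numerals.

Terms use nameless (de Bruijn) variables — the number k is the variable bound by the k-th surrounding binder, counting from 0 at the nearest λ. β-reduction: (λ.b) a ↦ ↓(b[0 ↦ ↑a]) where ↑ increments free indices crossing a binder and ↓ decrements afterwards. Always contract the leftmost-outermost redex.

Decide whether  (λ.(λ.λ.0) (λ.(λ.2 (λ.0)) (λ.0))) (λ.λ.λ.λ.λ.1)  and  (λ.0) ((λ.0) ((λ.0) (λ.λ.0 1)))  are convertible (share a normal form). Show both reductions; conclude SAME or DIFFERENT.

Answer: DIFFERENT — A ⇓ λ.0, B ⇓ λ.λ.0 1

Derivation:
Term A:
  start: (λ.(λ.λ.0) (λ.(λ.2 (λ.0)) (λ.0))) (λ.λ.λ.λ.λ.1)
  step 1: (λ.λ.0) (λ.(λ.(λ.λ.λ.λ.λ.1) (λ.0)) (λ.0))
  step 2: λ.0

Term B:
  start: (λ.0) ((λ.0) ((λ.0) (λ.λ.0 1)))
  step 1: (λ.0) ((λ.0) (λ.λ.0 1))
  step 2: (λ.0) (λ.λ.0 1)
  step 3: λ.λ.0 1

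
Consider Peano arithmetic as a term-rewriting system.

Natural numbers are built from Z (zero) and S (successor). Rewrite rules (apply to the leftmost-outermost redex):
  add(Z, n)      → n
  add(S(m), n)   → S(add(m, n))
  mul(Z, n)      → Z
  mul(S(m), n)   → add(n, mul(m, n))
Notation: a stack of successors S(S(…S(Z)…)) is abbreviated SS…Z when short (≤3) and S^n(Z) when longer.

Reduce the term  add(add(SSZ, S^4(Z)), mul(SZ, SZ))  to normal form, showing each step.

Answer: normal form = S^7(Z)  (in 14 steps)

Working:
  start: add(add(SSZ, S^4(Z)), mul(SZ, SZ))
  step 1: add(S(add(SZ, S^4(Z))), mul(SZ, SZ))
  step 2: S(add(add(SZ, S^4(Z)), mul(SZ, SZ)))
  step 3: S(add(S(add(Z, S^4(Z))), mul(SZ, SZ)))
  step 4: S(S(add(add(Z, S^4(Z)), mul(SZ, SZ))))
  step 5: S(S(add(S^4(Z), mul(SZ, SZ))))
  step 6: S(S(S(add(SSSZ, mul(SZ, SZ)))))
  step 7: S(S(S(S(add(SSZ, mul(SZ, SZ))))))
  step 8: S(S(S(S(S(add(SZ, mul(SZ, SZ)))))))
  step 9: S(S(S(S(S(S(add(Z, mul(SZ, SZ))))))))
  step 10: S(S(S(S(S(S(mul(SZ, SZ)))))))
  step 11: S(S(S(S(S(S(add(SZ, mul(Z, SZ))))))))
  step 12: S(S(S(S(S(S(S(add(Z, mul(Z, SZ)))))))))
  step 13: S(S(S(S(S(S(S(mul(Z, SZ))))))))
  step 14: S^7(Z)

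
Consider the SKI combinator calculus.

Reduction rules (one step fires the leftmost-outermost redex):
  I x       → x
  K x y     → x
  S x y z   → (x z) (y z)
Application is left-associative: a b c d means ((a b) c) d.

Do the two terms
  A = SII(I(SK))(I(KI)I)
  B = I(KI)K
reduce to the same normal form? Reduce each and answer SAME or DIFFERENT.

Term A:
  start: SII(I(SK))(I(KI)I)
  →1  I(I(SK))(I(I(SK)))(I(KI)I)
  →2  I(SK)(I(I(SK)))(I(KI)I)
  →3  SK(I(I(SK)))(I(KI)I)
  →4  K(I(KI)I)(I(I(SK))(I(KI)I))
  →5  I(KI)I
  →6  KII
  →7  I

Term B:
  start: I(KI)K
  →1  KIK
  →2  I

Answer: SAME — A ⇓ I, B ⇓ I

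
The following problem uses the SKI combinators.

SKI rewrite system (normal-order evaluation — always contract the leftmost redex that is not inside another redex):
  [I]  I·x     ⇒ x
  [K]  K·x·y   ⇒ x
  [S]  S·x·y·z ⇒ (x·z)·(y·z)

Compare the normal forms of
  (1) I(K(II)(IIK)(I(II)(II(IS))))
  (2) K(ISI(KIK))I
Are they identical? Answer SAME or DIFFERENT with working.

Term A:
  start: I(K(II)(IIK)(I(II)(II(IS))))
  [1] K(II)(IIK)(I(II)(II(IS)))
  [2] II(I(II)(II(IS)))
  [3] I(I(II)(II(IS)))
  [4] I(II)(II(IS))
  [5] II(II(IS))
  [6] I(II(IS))
  [7] II(IS)
  [8] I(IS)
  [9] IS
  [10] S

Term B:
  start: K(ISI(KIK))I
  [1] ISI(KIK)
  [2] SI(KIK)
  [3] SII

Answer: DIFFERENT — A ⇓ S, B ⇓ SII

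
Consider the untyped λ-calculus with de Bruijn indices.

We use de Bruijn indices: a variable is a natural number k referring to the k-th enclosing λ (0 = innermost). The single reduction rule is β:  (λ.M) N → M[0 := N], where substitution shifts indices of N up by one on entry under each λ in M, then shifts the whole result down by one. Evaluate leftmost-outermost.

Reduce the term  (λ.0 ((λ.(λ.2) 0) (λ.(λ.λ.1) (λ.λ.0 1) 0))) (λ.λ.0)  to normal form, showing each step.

Answer: normal form = λ.0  (in 2 steps)

Derivation:
  start: (λ.0 ((λ.(λ.2) 0) (λ.(λ.λ.1) (λ.λ.0 1) 0))) (λ.λ.0)
  [1] (λ.λ.0) ((λ.(λ.λ.λ.0) 0) (λ.(λ.λ.1) (λ.λ.0 1) 0))
  [2] λ.0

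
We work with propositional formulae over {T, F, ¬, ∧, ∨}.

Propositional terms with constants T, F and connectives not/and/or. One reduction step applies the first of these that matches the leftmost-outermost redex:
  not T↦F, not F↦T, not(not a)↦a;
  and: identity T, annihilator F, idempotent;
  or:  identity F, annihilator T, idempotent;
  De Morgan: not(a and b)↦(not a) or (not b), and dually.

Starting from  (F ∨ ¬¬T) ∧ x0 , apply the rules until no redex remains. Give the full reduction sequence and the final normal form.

Answer: normal form = x0  (in 3 steps)

Derivation:
  start: (F ∨ ¬¬T) ∧ x0
  [1] ¬¬T ∧ x0
  [2] T ∧ x0
  [3] x0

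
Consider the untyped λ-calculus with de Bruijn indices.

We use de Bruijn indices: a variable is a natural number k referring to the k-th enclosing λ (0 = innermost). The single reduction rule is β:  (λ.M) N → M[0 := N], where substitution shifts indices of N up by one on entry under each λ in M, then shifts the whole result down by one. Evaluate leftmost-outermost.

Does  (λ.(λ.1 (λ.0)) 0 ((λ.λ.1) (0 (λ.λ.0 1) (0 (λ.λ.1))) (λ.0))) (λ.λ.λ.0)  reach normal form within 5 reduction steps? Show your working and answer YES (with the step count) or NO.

  start: (λ.(λ.1 (λ.0)) 0 ((λ.λ.1) (0 (λ.λ.0 1) (0 (λ.λ.1))) (λ.0))) (λ.λ.λ.0)
  [1] (λ.(λ.λ.λ.0) (λ.0)) (λ.λ.λ.0) ((λ.λ.1) ((λ.λ.λ.0) (λ.λ.0 1) ((λ.λ.λ.0) (λ.λ.1))) (λ.0))
  [2] (λ.λ.λ.0) (λ.0) ((λ.λ.1) ((λ.λ.λ.0) (λ.λ.0 1) ((λ.λ.λ.0) (λ.λ.1))) (λ.0))
  [3] (λ.λ.0) ((λ.λ.1) ((λ.λ.λ.0) (λ.λ.0 1) ((λ.λ.λ.0) (λ.λ.1))) (λ.0))
  [4] λ.0

Answer: YES — reaches normal form λ.0 in 4 ≤ 5 steps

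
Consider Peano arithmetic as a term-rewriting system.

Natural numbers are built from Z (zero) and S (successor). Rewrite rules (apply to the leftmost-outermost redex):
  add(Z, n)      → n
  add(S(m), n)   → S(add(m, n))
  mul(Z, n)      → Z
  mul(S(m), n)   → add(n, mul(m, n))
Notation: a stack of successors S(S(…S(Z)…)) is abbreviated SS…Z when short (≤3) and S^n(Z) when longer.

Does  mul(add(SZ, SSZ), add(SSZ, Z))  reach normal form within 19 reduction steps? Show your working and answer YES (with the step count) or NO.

Answer: NO — after 19 steps the term is S(S(S(S(S(add(add(SZ, Z), mul(Z, add(SSZ, Z)))))))), not yet normal

Reduction:
  start: mul(add(SZ, SSZ), add(SSZ, Z))
  step 1: mul(S(add(Z, SSZ)), add(SSZ, Z))
  step 2: add(add(SSZ, Z), mul(add(Z, SSZ), add(SSZ, Z)))
  step 3: add(S(add(SZ, Z)), mul(add(Z, SSZ), add(SSZ, Z)))
  step 4: S(add(add(SZ, Z), mul(add(Z, SSZ), add(SSZ, Z))))
  step 5: S(add(S(add(Z, Z)), mul(add(Z, SSZ), add(SSZ, Z))))
  step 6: S(S(add(add(Z, Z), mul(add(Z, SSZ), add(SSZ, Z)))))
  step 7: S(S(add(Z, mul(add(Z, SSZ), add(SSZ, Z)))))
  step 8: S(S(mul(add(Z, SSZ), add(SSZ, Z))))
  step 9: S(S(mul(SSZ, add(SSZ, Z))))
  step 10: S(S(add(add(SSZ, Z), mul(SZ, add(SSZ, Z)))))
  step 11: S(S(add(S(add(SZ, Z)), mul(SZ, add(SSZ, Z)))))
  step 12: S(S(S(add(add(SZ, Z), mul(SZ, add(SSZ, Z))))))
  step 13: S(S(S(add(S(add(Z, Z)), mul(SZ, add(SSZ, Z))))))
  step 14: S(S(S(S(add(add(Z, Z), mul(SZ, add(SSZ, Z)))))))
  step 15: S(S(S(S(add(Z, mul(SZ, add(SSZ, Z)))))))
  step 16: S(S(S(S(mul(SZ, add(SSZ, Z))))))
  step 17: S(S(S(S(add(add(SSZ, Z), mul(Z, add(SSZ, Z)))))))
  step 18: S(S(S(S(add(S(add(SZ, Z)), mul(Z, add(SSZ, Z)))))))
  step 19: S(S(S(S(S(add(add(SZ, Z), mul(Z, add(SSZ, Z))))))))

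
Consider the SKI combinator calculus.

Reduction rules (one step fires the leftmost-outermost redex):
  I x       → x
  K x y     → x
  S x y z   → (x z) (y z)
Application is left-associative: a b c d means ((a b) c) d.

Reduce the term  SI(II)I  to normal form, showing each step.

Answer: normal form = I  (in 5 steps)

Derivation:
  start: SI(II)I
  [1] II(III)
  [2] I(III)
  [3] III
  [4] II
  [5] I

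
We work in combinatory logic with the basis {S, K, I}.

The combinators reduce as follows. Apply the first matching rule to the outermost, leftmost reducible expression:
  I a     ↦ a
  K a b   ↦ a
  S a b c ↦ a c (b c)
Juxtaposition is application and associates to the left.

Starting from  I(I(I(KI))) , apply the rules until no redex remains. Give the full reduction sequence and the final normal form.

Answer: normal form = KI  (in 3 steps)

Reduction:
  start: I(I(I(KI)))
  step 1: I(I(KI))
  step 2: I(KI)
  step 3: KI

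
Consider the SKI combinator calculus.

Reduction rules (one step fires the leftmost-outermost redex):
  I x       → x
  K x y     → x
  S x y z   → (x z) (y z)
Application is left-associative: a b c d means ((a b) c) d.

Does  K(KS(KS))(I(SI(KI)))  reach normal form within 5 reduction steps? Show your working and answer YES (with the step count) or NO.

Answer: YES — reaches normal form S in 2 ≤ 5 steps

Reduction:
  start: K(KS(KS))(I(SI(KI)))
  →1  KS(KS)
  →2  S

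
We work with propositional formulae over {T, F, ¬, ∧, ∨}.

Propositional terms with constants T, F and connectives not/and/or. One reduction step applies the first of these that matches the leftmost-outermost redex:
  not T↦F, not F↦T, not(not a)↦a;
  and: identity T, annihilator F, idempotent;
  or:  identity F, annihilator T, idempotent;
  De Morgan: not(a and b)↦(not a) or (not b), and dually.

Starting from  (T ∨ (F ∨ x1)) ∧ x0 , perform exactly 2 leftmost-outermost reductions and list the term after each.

  start: (T ∨ (F ∨ x1)) ∧ x0
  step 1: T ∧ x0
  step 2: x0

Answer: after 2 steps: x0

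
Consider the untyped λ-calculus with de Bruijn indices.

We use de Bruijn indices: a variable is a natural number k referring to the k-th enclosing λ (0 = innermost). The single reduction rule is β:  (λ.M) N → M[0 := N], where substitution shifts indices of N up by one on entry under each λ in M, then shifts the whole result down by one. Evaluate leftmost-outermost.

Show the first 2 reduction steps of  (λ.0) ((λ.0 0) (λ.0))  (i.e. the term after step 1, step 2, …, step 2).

Answer: after 2 steps: (λ.0) (λ.0)

Reduction:
  start: (λ.0) ((λ.0 0) (λ.0))
  [1] (λ.0 0) (λ.0)
  [2] (λ.0) (λ.0)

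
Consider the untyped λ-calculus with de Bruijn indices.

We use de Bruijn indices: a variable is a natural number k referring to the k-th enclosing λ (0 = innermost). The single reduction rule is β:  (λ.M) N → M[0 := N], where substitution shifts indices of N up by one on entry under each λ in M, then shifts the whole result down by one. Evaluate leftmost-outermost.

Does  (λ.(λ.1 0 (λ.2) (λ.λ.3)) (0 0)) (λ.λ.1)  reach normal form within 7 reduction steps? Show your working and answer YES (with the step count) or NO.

Answer: YES — reaches normal form λ.λ.1 in 6 ≤ 7 steps

Working:
  start: (λ.(λ.1 0 (λ.2) (λ.λ.3)) (0 0)) (λ.λ.1)
  [1] (λ.(λ.λ.1) 0 (λ.λ.λ.1) (λ.λ.λ.λ.1)) ((λ.λ.1) (λ.λ.1))
  [2] (λ.λ.1) ((λ.λ.1) (λ.λ.1)) (λ.λ.λ.1) (λ.λ.λ.λ.1)
  [3] (λ.(λ.λ.1) (λ.λ.1)) (λ.λ.λ.1) (λ.λ.λ.λ.1)
  [4] (λ.λ.1) (λ.λ.1) (λ.λ.λ.λ.1)
  [5] (λ.λ.λ.1) (λ.λ.λ.λ.1)
  [6] λ.λ.1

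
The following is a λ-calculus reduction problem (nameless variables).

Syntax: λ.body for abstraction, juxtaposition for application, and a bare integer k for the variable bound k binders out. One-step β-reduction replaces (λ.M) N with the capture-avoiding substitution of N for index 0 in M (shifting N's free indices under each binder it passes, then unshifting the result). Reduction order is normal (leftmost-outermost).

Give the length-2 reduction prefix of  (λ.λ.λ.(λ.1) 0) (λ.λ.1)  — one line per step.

Answer: after 2 steps: λ.λ.0

Reduction:
  start: (λ.λ.λ.(λ.1) 0) (λ.λ.1)
  step 1: λ.λ.(λ.1) 0
  step 2: λ.λ.0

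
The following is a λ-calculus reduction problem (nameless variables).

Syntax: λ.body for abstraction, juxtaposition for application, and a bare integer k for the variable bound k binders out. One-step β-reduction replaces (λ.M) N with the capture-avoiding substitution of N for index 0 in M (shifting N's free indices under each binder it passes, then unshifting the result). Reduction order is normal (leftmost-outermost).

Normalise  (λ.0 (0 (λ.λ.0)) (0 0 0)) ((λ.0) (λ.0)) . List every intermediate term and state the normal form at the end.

Answer: normal form = λ.0  (in 6 steps)

Working:
  start: (λ.0 (0 (λ.λ.0)) (0 0 0)) ((λ.0) (λ.0))
  step 1: (λ.0) (λ.0) ((λ.0) (λ.0) (λ.λ.0)) ((λ.0) (λ.0) ((λ.0) (λ.0)) ((λ.0) (λ.0)))
  step 2: (λ.0) ((λ.0) (λ.0) (λ.λ.0)) ((λ.0) (λ.0) ((λ.0) (λ.0)) ((λ.0) (λ.0)))
  step 3: (λ.0) (λ.0) (λ.λ.0) ((λ.0) (λ.0) ((λ.0) (λ.0)) ((λ.0) (λ.0)))
  step 4: (λ.0) (λ.λ.0) ((λ.0) (λ.0) ((λ.0) (λ.0)) ((λ.0) (λ.0)))
  step 5: (λ.λ.0) ((λ.0) (λ.0) ((λ.0) (λ.0)) ((λ.0) (λ.0)))
  step 6: λ.0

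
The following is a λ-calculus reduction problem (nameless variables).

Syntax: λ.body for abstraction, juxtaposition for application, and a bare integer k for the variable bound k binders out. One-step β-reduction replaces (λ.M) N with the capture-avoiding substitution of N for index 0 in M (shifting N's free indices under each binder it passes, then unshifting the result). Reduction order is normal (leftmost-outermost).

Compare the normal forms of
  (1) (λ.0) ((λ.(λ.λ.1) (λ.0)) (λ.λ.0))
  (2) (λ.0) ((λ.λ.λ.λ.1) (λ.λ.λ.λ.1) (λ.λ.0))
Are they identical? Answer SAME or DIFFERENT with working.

Term A:
  start: (λ.0) ((λ.(λ.λ.1) (λ.0)) (λ.λ.0))
  →1  (λ.(λ.λ.1) (λ.0)) (λ.λ.0)
  →2  (λ.λ.1) (λ.0)
  →3  λ.λ.0

Term B:
  start: (λ.0) ((λ.λ.λ.λ.1) (λ.λ.λ.λ.1) (λ.λ.0))
  →1  (λ.λ.λ.λ.1) (λ.λ.λ.λ.1) (λ.λ.0)
  →2  (λ.λ.λ.1) (λ.λ.0)
  →3  λ.λ.1

Answer: DIFFERENT — A ⇓ λ.λ.0, B ⇓ λ.λ.1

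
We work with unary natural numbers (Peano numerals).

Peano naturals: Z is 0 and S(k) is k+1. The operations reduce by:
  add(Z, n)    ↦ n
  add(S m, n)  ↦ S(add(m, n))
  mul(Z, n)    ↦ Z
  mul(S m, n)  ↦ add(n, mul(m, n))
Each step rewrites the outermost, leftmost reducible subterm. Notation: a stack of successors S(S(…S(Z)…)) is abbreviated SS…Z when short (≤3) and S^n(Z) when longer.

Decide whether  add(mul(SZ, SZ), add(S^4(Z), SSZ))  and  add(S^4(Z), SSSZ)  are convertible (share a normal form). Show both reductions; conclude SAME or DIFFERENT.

Term A:
  start: add(mul(SZ, SZ), add(S^4(Z), SSZ))
  step 1: add(add(SZ, mul(Z, SZ)), add(S^4(Z), SSZ))
  step 2: add(S(add(Z, mul(Z, SZ))), add(S^4(Z), SSZ))
  step 3: S(add(add(Z, mul(Z, SZ)), add(S^4(Z), SSZ)))
  step 4: S(add(mul(Z, SZ), add(S^4(Z), SSZ)))
  step 5: S(add(Z, add(S^4(Z), SSZ)))
  step 6: S(add(S^4(Z), SSZ))
  step 7: S(S(add(SSSZ, SSZ)))
  step 8: S(S(S(add(SSZ, SSZ))))
  step 9: S(S(S(S(add(SZ, SSZ)))))
  step 10: S(S(S(S(S(add(Z, SSZ))))))
  step 11: S^7(Z)

Term B:
  start: add(S^4(Z), SSSZ)
  step 1: S(add(SSSZ, SSSZ))
  step 2: S(S(add(SSZ, SSSZ)))
  step 3: S(S(S(add(SZ, SSSZ))))
  step 4: S(S(S(S(add(Z, SSSZ)))))
  step 5: S^7(Z)

Answer: SAME — A ⇓ S^7(Z), B ⇓ S^7(Z)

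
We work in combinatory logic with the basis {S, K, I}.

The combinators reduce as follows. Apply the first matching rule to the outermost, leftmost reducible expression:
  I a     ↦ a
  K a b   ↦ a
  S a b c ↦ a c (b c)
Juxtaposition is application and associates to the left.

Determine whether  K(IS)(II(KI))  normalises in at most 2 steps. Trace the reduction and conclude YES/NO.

Answer: YES — reaches normal form S in 2 ≤ 2 steps

Reduction:
  start: K(IS)(II(KI))
  →1  IS
  →2  S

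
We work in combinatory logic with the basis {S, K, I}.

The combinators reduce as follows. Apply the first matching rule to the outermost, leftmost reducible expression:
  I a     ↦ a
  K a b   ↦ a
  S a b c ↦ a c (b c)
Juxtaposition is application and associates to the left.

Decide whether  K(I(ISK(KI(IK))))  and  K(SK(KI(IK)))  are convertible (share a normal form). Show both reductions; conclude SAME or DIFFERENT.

Answer: SAME — A ⇓ K(SKI), B ⇓ K(SKI)

Derivation:
Term A:
  start: K(I(ISK(KI(IK))))
  →1  K(ISK(KI(IK)))
  →2  K(SK(KI(IK)))
  →3  K(SKI)

Term B:
  start: K(SK(KI(IK)))
  →1  K(SKI)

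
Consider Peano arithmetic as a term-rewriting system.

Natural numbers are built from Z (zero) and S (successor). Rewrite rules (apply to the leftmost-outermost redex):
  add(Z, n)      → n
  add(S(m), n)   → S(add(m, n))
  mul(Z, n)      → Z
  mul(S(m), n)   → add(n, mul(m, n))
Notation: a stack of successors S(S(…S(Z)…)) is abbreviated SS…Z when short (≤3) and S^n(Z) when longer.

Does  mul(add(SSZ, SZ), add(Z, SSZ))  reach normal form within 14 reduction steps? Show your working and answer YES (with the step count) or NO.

  start: mul(add(SSZ, SZ), add(Z, SSZ))
  →1  mul(S(add(SZ, SZ)), add(Z, SSZ))
  →2  add(add(Z, SSZ), mul(add(SZ, SZ), add(Z, SSZ)))
  →3  add(SSZ, mul(add(SZ, SZ), add(Z, SSZ)))
  →4  S(add(SZ, mul(add(SZ, SZ), add(Z, SSZ))))
  →5  S(S(add(Z, mul(add(SZ, SZ), add(Z, SSZ)))))
  →6  S(S(mul(add(SZ, SZ), add(Z, SSZ))))
  →7  S(S(mul(S(add(Z, SZ)), add(Z, SSZ))))
  →8  S(S(add(add(Z, SSZ), mul(add(Z, SZ), add(Z, SSZ)))))
  →9  S(S(add(SSZ, mul(add(Z, SZ), add(Z, SSZ)))))
  →10  S(S(S(add(SZ, mul(add(Z, SZ), add(Z, SSZ))))))
  →11  S(S(S(S(add(Z, mul(add(Z, SZ), add(Z, SSZ)))))))
  →12  S(S(S(S(mul(add(Z, SZ), add(Z, SSZ))))))
  →13  S(S(S(S(mul(SZ, add(Z, SSZ))))))
  →14  S(S(S(S(add(add(Z, SSZ), mul(Z, add(Z, SSZ)))))))

Answer: NO — after 14 steps the term is S(S(S(S(add(add(Z, SSZ), mul(Z, add(Z, SSZ))))))), not yet normal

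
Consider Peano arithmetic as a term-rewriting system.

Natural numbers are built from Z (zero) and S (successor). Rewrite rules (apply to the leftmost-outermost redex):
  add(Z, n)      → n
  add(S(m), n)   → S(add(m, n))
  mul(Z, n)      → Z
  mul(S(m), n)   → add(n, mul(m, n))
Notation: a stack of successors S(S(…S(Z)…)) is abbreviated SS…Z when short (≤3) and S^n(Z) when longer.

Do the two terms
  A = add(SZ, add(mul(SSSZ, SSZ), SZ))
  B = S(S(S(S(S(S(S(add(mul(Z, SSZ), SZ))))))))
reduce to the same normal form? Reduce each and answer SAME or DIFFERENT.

Answer: SAME — A ⇓ S^8(Z), B ⇓ S^8(Z)

Reduction:
Term A:
  start: add(SZ, add(mul(SSSZ, SSZ), SZ))
  →1  S(add(Z, add(mul(SSSZ, SSZ), SZ)))
  →2  S(add(mul(SSSZ, SSZ), SZ))
  →3  S(add(add(SSZ, mul(SSZ, SSZ)), SZ))
  →4  S(add(S(add(SZ, mul(SSZ, SSZ))), SZ))
  →5  S(S(add(add(SZ, mul(SSZ, SSZ)), SZ)))
  →6  S(S(add(S(add(Z, mul(SSZ, SSZ))), SZ)))
  →7  S(S(S(add(add(Z, mul(SSZ, SSZ)), SZ))))
  →8  S(S(S(add(mul(SSZ, SSZ), SZ))))
  →9  S(S(S(add(add(SSZ, mul(SZ, SSZ)), SZ))))
  →10  S(S(S(add(S(add(SZ, mul(SZ, SSZ))), SZ))))
  →11  S(S(S(S(add(add(SZ, mul(SZ, SSZ)), SZ)))))
  →12  S(S(S(S(add(S(add(Z, mul(SZ, SSZ))), SZ)))))
  →13  S(S(S(S(S(add(add(Z, mul(SZ, SSZ)), SZ))))))
  →14  S(S(S(S(S(add(mul(SZ, SSZ), SZ))))))
  →15  S(S(S(S(S(add(add(SSZ, mul(Z, SSZ)), SZ))))))
  →16  S(S(S(S(S(add(S(add(SZ, mul(Z, SSZ))), SZ))))))
  →17  S(S(S(S(S(S(add(add(SZ, mul(Z, SSZ)), SZ)))))))
  →18  S(S(S(S(S(S(add(S(add(Z, mul(Z, SSZ))), SZ)))))))
  →19  S(S(S(S(S(S(S(add(add(Z, mul(Z, SSZ)), SZ))))))))
  →20  S(S(S(S(S(S(S(add(mul(Z, SSZ), SZ))))))))
  →21  S(S(S(S(S(S(S(add(Z, SZ))))))))
  →22  S^8(Z)

Term B:
  start: S(S(S(S(S(S(S(add(mul(Z, SSZ), SZ))))))))
  →1  S(S(S(S(S(S(S(add(Z, SZ))))))))
  →2  S^8(Z)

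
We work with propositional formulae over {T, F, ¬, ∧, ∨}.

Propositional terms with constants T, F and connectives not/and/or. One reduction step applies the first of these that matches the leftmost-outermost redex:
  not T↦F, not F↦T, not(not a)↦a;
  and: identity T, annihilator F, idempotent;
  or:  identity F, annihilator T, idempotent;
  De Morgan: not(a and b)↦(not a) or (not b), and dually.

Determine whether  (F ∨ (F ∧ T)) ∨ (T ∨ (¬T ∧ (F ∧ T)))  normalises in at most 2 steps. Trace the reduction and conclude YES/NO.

Answer: NO — after 2 steps the term is F ∨ (T ∨ (¬T ∧ (F ∧ T))), not yet normal

Derivation:
  start: (F ∨ (F ∧ T)) ∨ (T ∨ (¬T ∧ (F ∧ T)))
  →1  (F ∧ T) ∨ (T ∨ (¬T ∧ (F ∧ T)))
  →2  F ∨ (T ∨ (¬T ∧ (F ∧ T)))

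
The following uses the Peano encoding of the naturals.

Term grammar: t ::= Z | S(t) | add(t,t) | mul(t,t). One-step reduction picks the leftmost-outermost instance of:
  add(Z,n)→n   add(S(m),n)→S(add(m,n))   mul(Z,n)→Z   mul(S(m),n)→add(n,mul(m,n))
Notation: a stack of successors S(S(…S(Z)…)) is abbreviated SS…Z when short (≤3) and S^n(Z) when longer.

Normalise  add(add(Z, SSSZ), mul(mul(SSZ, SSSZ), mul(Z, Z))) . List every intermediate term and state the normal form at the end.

Answer: normal form = SSSZ  (in 35 steps)

Reduction:
  start: add(add(Z, SSSZ), mul(mul(SSZ, SSSZ), mul(Z, Z)))
  →1  add(SSSZ, mul(mul(SSZ, SSSZ), mul(Z, Z)))
  →2  S(add(SSZ, mul(mul(SSZ, SSSZ), mul(Z, Z))))
  →3  S(S(add(SZ, mul(mul(SSZ, SSSZ), mul(Z, Z)))))
  →4  S(S(S(add(Z, mul(mul(SSZ, SSSZ), mul(Z, Z))))))
  →5  S(S(S(mul(mul(SSZ, SSSZ), mul(Z, Z)))))
  →6  S(S(S(mul(add(SSSZ, mul(SZ, SSSZ)), mul(Z, Z)))))
  →7  S(S(S(mul(S(add(SSZ, mul(SZ, SSSZ))), mul(Z, Z)))))
  →8  S(S(S(add(mul(Z, Z), mul(add(SSZ, mul(SZ, SSSZ)), mul(Z, Z))))))
  →9  S(S(S(add(Z, mul(add(SSZ, mul(SZ, SSSZ)), mul(Z, Z))))))
  →10  S(S(S(mul(add(SSZ, mul(SZ, SSSZ)), mul(Z, Z)))))
  →11  S(S(S(mul(S(add(SZ, mul(SZ, SSSZ))), mul(Z, Z)))))
  →12  S(S(S(add(mul(Z, Z), mul(add(SZ, mul(SZ, SSSZ)), mul(Z, Z))))))
  →13  S(S(S(add(Z, mul(add(SZ, mul(SZ, SSSZ)), mul(Z, Z))))))
  →14  S(S(S(mul(add(SZ, mul(SZ, SSSZ)), mul(Z, Z)))))
  →15  S(S(S(mul(S(add(Z, mul(SZ, SSSZ))), mul(Z, Z)))))
  →16  S(S(S(add(mul(Z, Z), mul(add(Z, mul(SZ, SSSZ)), mul(Z, Z))))))
  →17  S(S(S(add(Z, mul(add(Z, mul(SZ, SSSZ)), mul(Z, Z))))))
  →18  S(S(S(mul(add(Z, mul(SZ, SSSZ)), mul(Z, Z)))))
  →19  S(S(S(mul(mul(SZ, SSSZ), mul(Z, Z)))))
  →20  S(S(S(mul(add(SSSZ, mul(Z, SSSZ)), mul(Z, Z)))))
  →21  S(S(S(mul(S(add(SSZ, mul(Z, SSSZ))), mul(Z, Z)))))
  →22  S(S(S(add(mul(Z, Z), mul(add(SSZ, mul(Z, SSSZ)), mul(Z, Z))))))
  →23  S(S(S(add(Z, mul(add(SSZ, mul(Z, SSSZ)), mul(Z, Z))))))
  →24  S(S(S(mul(add(SSZ, mul(Z, SSSZ)), mul(Z, Z)))))
  →25  S(S(S(mul(S(add(SZ, mul(Z, SSSZ))), mul(Z, Z)))))
  →26  S(S(S(add(mul(Z, Z), mul(add(SZ, mul(Z, SSSZ)), mul(Z, Z))))))
  →27  S(S(S(add(Z, mul(add(SZ, mul(Z, SSSZ)), mul(Z, Z))))))
  →28  S(S(S(mul(add(SZ, mul(Z, SSSZ)), mul(Z, Z)))))
  →29  S(S(S(mul(S(add(Z, mul(Z, SSSZ))), mul(Z, Z)))))
  →30  S(S(S(add(mul(Z, Z), mul(add(Z, mul(Z, SSSZ)), mul(Z, Z))))))
  →31  S(S(S(add(Z, mul(add(Z, mul(Z, SSSZ)), mul(Z, Z))))))
  →32  S(S(S(mul(add(Z, mul(Z, SSSZ)), mul(Z, Z)))))
  →33  S(S(S(mul(mul(Z, SSSZ), mul(Z, Z)))))
  →34  S(S(S(mul(Z, mul(Z, Z)))))
  →35  SSSZ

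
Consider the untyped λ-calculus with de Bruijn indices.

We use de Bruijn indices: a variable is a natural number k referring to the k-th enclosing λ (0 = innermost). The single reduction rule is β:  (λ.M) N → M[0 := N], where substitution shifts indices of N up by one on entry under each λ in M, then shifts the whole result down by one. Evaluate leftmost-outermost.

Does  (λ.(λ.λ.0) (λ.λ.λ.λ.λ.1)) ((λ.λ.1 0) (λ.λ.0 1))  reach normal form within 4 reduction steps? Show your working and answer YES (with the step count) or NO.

Answer: YES — reaches normal form λ.0 in 2 ≤ 4 steps

Derivation:
  start: (λ.(λ.λ.0) (λ.λ.λ.λ.λ.1)) ((λ.λ.1 0) (λ.λ.0 1))
  →1  (λ.λ.0) (λ.λ.λ.λ.λ.1)
  →2  λ.0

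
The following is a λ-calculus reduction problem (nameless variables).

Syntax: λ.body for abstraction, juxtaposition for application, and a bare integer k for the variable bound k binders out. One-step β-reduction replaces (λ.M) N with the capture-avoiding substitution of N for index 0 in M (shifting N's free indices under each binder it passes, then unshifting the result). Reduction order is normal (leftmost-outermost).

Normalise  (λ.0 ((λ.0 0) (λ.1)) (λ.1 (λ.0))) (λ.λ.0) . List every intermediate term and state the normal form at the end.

Answer: normal form = λ.λ.0  (in 4 steps)

Derivation:
  start: (λ.0 ((λ.0 0) (λ.1)) (λ.1 (λ.0))) (λ.λ.0)
  →1  (λ.λ.0) ((λ.0 0) (λ.λ.λ.0)) (λ.(λ.λ.0) (λ.0))
  →2  (λ.0) (λ.(λ.λ.0) (λ.0))
  →3  λ.(λ.λ.0) (λ.0)
  →4  λ.λ.0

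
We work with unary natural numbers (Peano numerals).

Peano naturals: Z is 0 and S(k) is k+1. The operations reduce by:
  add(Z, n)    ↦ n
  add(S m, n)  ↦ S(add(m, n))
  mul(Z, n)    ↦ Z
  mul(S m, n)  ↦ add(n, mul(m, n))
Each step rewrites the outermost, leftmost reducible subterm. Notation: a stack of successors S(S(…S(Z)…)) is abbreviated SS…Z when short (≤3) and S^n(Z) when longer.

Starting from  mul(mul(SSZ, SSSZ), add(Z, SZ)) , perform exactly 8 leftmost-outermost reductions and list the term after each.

  start: mul(mul(SSZ, SSSZ), add(Z, SZ))
  →1  mul(add(SSSZ, mul(SZ, SSSZ)), add(Z, SZ))
  →2  mul(S(add(SSZ, mul(SZ, SSSZ))), add(Z, SZ))
  →3  add(add(Z, SZ), mul(add(SSZ, mul(SZ, SSSZ)), add(Z, SZ)))
  →4  add(SZ, mul(add(SSZ, mul(SZ, SSSZ)), add(Z, SZ)))
  →5  S(add(Z, mul(add(SSZ, mul(SZ, SSSZ)), add(Z, SZ))))
  →6  S(mul(add(SSZ, mul(SZ, SSSZ)), add(Z, SZ)))
  →7  S(mul(S(add(SZ, mul(SZ, SSSZ))), add(Z, SZ)))
  →8  S(add(add(Z, SZ), mul(add(SZ, mul(SZ, SSSZ)), add(Z, SZ))))

Answer: after 8 steps: S(add(add(Z, SZ), mul(add(SZ, mul(SZ, SSSZ)), add(Z, SZ))))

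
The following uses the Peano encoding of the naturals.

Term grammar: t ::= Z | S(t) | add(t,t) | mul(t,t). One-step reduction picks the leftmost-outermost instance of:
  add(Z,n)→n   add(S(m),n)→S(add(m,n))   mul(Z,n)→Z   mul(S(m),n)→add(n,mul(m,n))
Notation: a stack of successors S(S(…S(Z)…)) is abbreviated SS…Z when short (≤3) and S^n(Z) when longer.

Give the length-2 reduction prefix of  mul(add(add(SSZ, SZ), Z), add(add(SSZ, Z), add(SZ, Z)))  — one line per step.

  start: mul(add(add(SSZ, SZ), Z), add(add(SSZ, Z), add(SZ, Z)))
  [1] mul(add(S(add(SZ, SZ)), Z), add(add(SSZ, Z), add(SZ, Z)))
  [2] mul(S(add(add(SZ, SZ), Z)), add(add(SSZ, Z), add(SZ, Z)))

Answer: after 2 steps: mul(S(add(add(SZ, SZ), Z)), add(add(SSZ, Z), add(SZ, Z)))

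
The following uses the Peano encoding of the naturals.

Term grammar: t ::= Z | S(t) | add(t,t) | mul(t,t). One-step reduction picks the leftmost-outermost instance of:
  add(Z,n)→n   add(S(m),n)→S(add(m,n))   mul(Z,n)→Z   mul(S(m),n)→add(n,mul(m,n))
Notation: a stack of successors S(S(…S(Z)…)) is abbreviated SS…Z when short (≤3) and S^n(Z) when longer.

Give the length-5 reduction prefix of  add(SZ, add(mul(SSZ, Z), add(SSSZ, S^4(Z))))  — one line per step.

  start: add(SZ, add(mul(SSZ, Z), add(SSSZ, S^4(Z))))
  →1  S(add(Z, add(mul(SSZ, Z), add(SSSZ, S^4(Z)))))
  →2  S(add(mul(SSZ, Z), add(SSSZ, S^4(Z))))
  →3  S(add(add(Z, mul(SZ, Z)), add(SSSZ, S^4(Z))))
  →4  S(add(mul(SZ, Z), add(SSSZ, S^4(Z))))
  →5  S(add(add(Z, mul(Z, Z)), add(SSSZ, S^4(Z))))

Answer: after 5 steps: S(add(add(Z, mul(Z, Z)), add(SSSZ, S^4(Z))))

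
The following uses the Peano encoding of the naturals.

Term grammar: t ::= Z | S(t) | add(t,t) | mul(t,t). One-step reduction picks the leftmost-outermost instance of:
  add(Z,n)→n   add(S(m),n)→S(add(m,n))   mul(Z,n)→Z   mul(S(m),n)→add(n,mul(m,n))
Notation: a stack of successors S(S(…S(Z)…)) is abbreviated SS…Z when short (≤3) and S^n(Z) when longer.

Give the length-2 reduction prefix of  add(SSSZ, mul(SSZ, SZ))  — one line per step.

Answer: after 2 steps: S(S(add(SZ, mul(SSZ, SZ))))

Derivation:
  start: add(SSSZ, mul(SSZ, SZ))
  [1] S(add(SSZ, mul(SSZ, SZ)))
  [2] S(S(add(SZ, mul(SSZ, SZ))))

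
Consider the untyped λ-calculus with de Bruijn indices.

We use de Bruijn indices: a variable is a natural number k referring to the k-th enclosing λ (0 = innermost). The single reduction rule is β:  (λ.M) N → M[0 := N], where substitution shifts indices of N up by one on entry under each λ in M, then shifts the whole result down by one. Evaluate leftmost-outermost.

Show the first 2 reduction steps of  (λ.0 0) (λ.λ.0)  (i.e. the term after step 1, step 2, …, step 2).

Answer: after 2 steps: λ.0

Working:
  start: (λ.0 0) (λ.λ.0)
  →1  (λ.λ.0) (λ.λ.0)
  →2  λ.0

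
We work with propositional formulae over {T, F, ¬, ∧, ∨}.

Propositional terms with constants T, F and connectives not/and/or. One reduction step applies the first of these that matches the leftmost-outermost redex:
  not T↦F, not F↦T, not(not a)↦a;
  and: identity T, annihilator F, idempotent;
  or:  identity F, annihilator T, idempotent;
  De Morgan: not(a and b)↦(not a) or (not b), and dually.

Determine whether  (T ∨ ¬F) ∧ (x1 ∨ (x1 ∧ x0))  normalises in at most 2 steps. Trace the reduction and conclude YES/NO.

  start: (T ∨ ¬F) ∧ (x1 ∨ (x1 ∧ x0))
  →1  T ∧ (x1 ∨ (x1 ∧ x0))
  →2  x1 ∨ (x1 ∧ x0)

Answer: YES — reaches normal form x1 ∨ (x1 ∧ x0) in 2 ≤ 2 steps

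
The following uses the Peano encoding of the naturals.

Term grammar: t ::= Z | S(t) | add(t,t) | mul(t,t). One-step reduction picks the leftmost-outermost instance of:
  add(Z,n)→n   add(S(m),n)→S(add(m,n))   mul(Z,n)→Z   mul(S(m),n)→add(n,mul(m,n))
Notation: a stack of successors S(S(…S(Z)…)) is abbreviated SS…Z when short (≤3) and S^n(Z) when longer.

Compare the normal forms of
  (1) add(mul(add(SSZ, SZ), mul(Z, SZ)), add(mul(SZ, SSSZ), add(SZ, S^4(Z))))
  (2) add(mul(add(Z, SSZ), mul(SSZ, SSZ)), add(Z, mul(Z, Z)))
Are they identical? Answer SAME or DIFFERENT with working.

Term A:
  start: add(mul(add(SSZ, SZ), mul(Z, SZ)), add(mul(SZ, SSSZ), add(SZ, S^4(Z))))
  step 1: add(mul(S(add(SZ, SZ)), mul(Z, SZ)), add(mul(SZ, SSSZ), add(SZ, S^4(Z))))
  step 2: add(add(mul(Z, SZ), mul(add(SZ, SZ), mul(Z, SZ))), add(mul(SZ, SSSZ), add(SZ, S^4(Z))))
  step 3: add(add(Z, mul(add(SZ, SZ), mul(Z, SZ))), add(mul(SZ, SSSZ), add(SZ, S^4(Z))))
  step 4: add(mul(add(SZ, SZ), mul(Z, SZ)), add(mul(SZ, SSSZ), add(SZ, S^4(Z))))
  step 5: add(mul(S(add(Z, SZ)), mul(Z, SZ)), add(mul(SZ, SSSZ), add(SZ, S^4(Z))))
  step 6: add(add(mul(Z, SZ), mul(add(Z, SZ), mul(Z, SZ))), add(mul(SZ, SSSZ), add(SZ, S^4(Z))))
  step 7: add(add(Z, mul(add(Z, SZ), mul(Z, SZ))), add(mul(SZ, SSSZ), add(SZ, S^4(Z))))
  step 8: add(mul(add(Z, SZ), mul(Z, SZ)), add(mul(SZ, SSSZ), add(SZ, S^4(Z))))
  step 9: add(mul(SZ, mul(Z, SZ)), add(mul(SZ, SSSZ), add(SZ, S^4(Z))))
  step 10: add(add(mul(Z, SZ), mul(Z, mul(Z, SZ))), add(mul(SZ, SSSZ), add(SZ, S^4(Z))))
  step 11: add(add(Z, mul(Z, mul(Z, SZ))), add(mul(SZ, SSSZ), add(SZ, S^4(Z))))
  step 12: add(mul(Z, mul(Z, SZ)), add(mul(SZ, SSSZ), add(SZ, S^4(Z))))
  step 13: add(Z, add(mul(SZ, SSSZ), add(SZ, S^4(Z))))
  step 14: add(mul(SZ, SSSZ), add(SZ, S^4(Z)))
  step 15: add(add(SSSZ, mul(Z, SSSZ)), add(SZ, S^4(Z)))
  step 16: add(S(add(SSZ, mul(Z, SSSZ))), add(SZ, S^4(Z)))
  step 17: S(add(add(SSZ, mul(Z, SSSZ)), add(SZ, S^4(Z))))
  step 18: S(add(S(add(SZ, mul(Z, SSSZ))), add(SZ, S^4(Z))))
  step 19: S(S(add(add(SZ, mul(Z, SSSZ)), add(SZ, S^4(Z)))))
  step 20: S(S(add(S(add(Z, mul(Z, SSSZ))), add(SZ, S^4(Z)))))
  step 21: S(S(S(add(add(Z, mul(Z, SSSZ)), add(SZ, S^4(Z))))))
  step 22: S(S(S(add(mul(Z, SSSZ), add(SZ, S^4(Z))))))
  step 23: S(S(S(add(Z, add(SZ, S^4(Z))))))
  step 24: S(S(S(add(SZ, S^4(Z)))))
  step 25: S(S(S(S(add(Z, S^4(Z))))))
  step 26: S^8(Z)

Term B:
  start: add(mul(add(Z, SSZ), mul(SSZ, SSZ)), add(Z, mul(Z, Z)))
  step 1: add(mul(SSZ, mul(SSZ, SSZ)), add(Z, mul(Z, Z)))
  step 2: add(add(mul(SSZ, SSZ), mul(SZ, mul(SSZ, SSZ))), add(Z, mul(Z, Z)))
  step 3: add(add(add(SSZ, mul(SZ, SSZ)), mul(SZ, mul(SSZ, SSZ))), add(Z, mul(Z, Z)))
  step 4: add(add(S(add(SZ, mul(SZ, SSZ))), mul(SZ, mul(SSZ, SSZ))), add(Z, mul(Z, Z)))
  step 5: add(S(add(add(SZ, mul(SZ, SSZ)), mul(SZ, mul(SSZ, SSZ)))), add(Z, mul(Z, Z)))
  step 6: S(add(add(add(SZ, mul(SZ, SSZ)), mul(SZ, mul(SSZ, SSZ))), add(Z, mul(Z, Z))))
  step 7: S(add(add(S(add(Z, mul(SZ, SSZ))), mul(SZ, mul(SSZ, SSZ))), add(Z, mul(Z, Z))))
  step 8: S(add(S(add(add(Z, mul(SZ, SSZ)), mul(SZ, mul(SSZ, SSZ)))), add(Z, mul(Z, Z))))
  step 9: S(S(add(add(add(Z, mul(SZ, SSZ)), mul(SZ, mul(SSZ, SSZ))), add(Z, mul(Z, Z)))))
  step 10: S(S(add(add(mul(SZ, SSZ), mul(SZ, mul(SSZ, SSZ))), add(Z, mul(Z, Z)))))
  step 11: S(S(add(add(add(SSZ, mul(Z, SSZ)), mul(SZ, mul(SSZ, SSZ))), add(Z, mul(Z, Z)))))
  step 12: S(S(add(add(S(add(SZ, mul(Z, SSZ))), mul(SZ, mul(SSZ, SSZ))), add(Z, mul(Z, Z)))))
  step 13: S(S(add(S(add(add(SZ, mul(Z, SSZ)), mul(SZ, mul(SSZ, SSZ)))), add(Z, mul(Z, Z)))))
  step 14: S(S(S(add(add(add(SZ, mul(Z, SSZ)), mul(SZ, mul(SSZ, SSZ))), add(Z, mul(Z, Z))))))
  step 15: S(S(S(add(add(S(add(Z, mul(Z, SSZ))), mul(SZ, mul(SSZ, SSZ))), add(Z, mul(Z, Z))))))
  step 16: S(S(S(add(S(add(add(Z, mul(Z, SSZ)), mul(SZ, mul(SSZ, SSZ)))), add(Z, mul(Z, Z))))))
  step 17: S(S(S(S(add(add(add(Z, mul(Z, SSZ)), mul(SZ, mul(SSZ, SSZ))), add(Z, mul(Z, Z)))))))
  step 18: S(S(S(S(add(add(mul(Z, SSZ), mul(SZ, mul(SSZ, SSZ))), add(Z, mul(Z, Z)))))))
  step 19: S(S(S(S(add(add(Z, mul(SZ, mul(SSZ, SSZ))), add(Z, mul(Z, Z)))))))
  step 20: S(S(S(S(add(mul(SZ, mul(SSZ, SSZ)), add(Z, mul(Z, Z)))))))
  step 21: S(S(S(S(add(add(mul(SSZ, SSZ), mul(Z, mul(SSZ, SSZ))), add(Z, mul(Z, Z)))))))
  step 22: S(S(S(S(add(add(add(SSZ, mul(SZ, SSZ)), mul(Z, mul(SSZ, SSZ))), add(Z, mul(Z, Z)))))))
  step 23: S(S(S(S(add(add(S(add(SZ, mul(SZ, SSZ))), mul(Z, mul(SSZ, SSZ))), add(Z, mul(Z, Z)))))))
  step 24: S(S(S(S(add(S(add(add(SZ, mul(SZ, SSZ)), mul(Z, mul(SSZ, SSZ)))), add(Z, mul(Z, Z)))))))
  step 25: S(S(S(S(S(add(add(add(SZ, mul(SZ, SSZ)), mul(Z, mul(SSZ, SSZ))), add(Z, mul(Z, Z))))))))
  step 26: S(S(S(S(S(add(add(S(add(Z, mul(SZ, SSZ))), mul(Z, mul(SSZ, SSZ))), add(Z, mul(Z, Z))))))))
  step 27: S(S(S(S(S(add(S(add(add(Z, mul(SZ, SSZ)), mul(Z, mul(SSZ, SSZ)))), add(Z, mul(Z, Z))))))))
  step 28: S(S(S(S(S(S(add(add(add(Z, mul(SZ, SSZ)), mul(Z, mul(SSZ, SSZ))), add(Z, mul(Z, Z)))))))))
  step 29: S(S(S(S(S(S(add(add(mul(SZ, SSZ), mul(Z, mul(SSZ, SSZ))), add(Z, mul(Z, Z)))))))))
  step 30: S(S(S(S(S(S(add(add(add(SSZ, mul(Z, SSZ)), mul(Z, mul(SSZ, SSZ))), add(Z, mul(Z, Z)))))))))
  step 31: S(S(S(S(S(S(add(add(S(add(SZ, mul(Z, SSZ))), mul(Z, mul(SSZ, SSZ))), add(Z, mul(Z, Z)))))))))
  step 32: S(S(S(S(S(S(add(S(add(add(SZ, mul(Z, SSZ)), mul(Z, mul(SSZ, SSZ)))), add(Z, mul(Z, Z)))))))))
  step 33: S(S(S(S(S(S(S(add(add(add(SZ, mul(Z, SSZ)), mul(Z, mul(SSZ, SSZ))), add(Z, mul(Z, Z))))))))))
  step 34: S(S(S(S(S(S(S(add(add(S(add(Z, mul(Z, SSZ))), mul(Z, mul(SSZ, SSZ))), add(Z, mul(Z, Z))))))))))
  step 35: S(S(S(S(S(S(S(add(S(add(add(Z, mul(Z, SSZ)), mul(Z, mul(SSZ, SSZ)))), add(Z, mul(Z, Z))))))))))
  step 36: S(S(S(S(S(S(S(S(add(add(add(Z, mul(Z, SSZ)), mul(Z, mul(SSZ, SSZ))), add(Z, mul(Z, Z)))))))))))
  step 37: S(S(S(S(S(S(S(S(add(add(mul(Z, SSZ), mul(Z, mul(SSZ, SSZ))), add(Z, mul(Z, Z)))))))))))
  step 38: S(S(S(S(S(S(S(S(add(add(Z, mul(Z, mul(SSZ, SSZ))), add(Z, mul(Z, Z)))))))))))
  step 39: S(S(S(S(S(S(S(S(add(mul(Z, mul(SSZ, SSZ)), add(Z, mul(Z, Z)))))))))))
  step 40: S(S(S(S(S(S(S(S(add(Z, add(Z, mul(Z, Z)))))))))))
  step 41: S(S(S(S(S(S(S(S(add(Z, mul(Z, Z))))))))))
  step 42: S(S(S(S(S(S(S(S(mul(Z, Z)))))))))
  step 43: S^8(Z)

Answer: SAME — A ⇓ S^8(Z), B ⇓ S^8(Z)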